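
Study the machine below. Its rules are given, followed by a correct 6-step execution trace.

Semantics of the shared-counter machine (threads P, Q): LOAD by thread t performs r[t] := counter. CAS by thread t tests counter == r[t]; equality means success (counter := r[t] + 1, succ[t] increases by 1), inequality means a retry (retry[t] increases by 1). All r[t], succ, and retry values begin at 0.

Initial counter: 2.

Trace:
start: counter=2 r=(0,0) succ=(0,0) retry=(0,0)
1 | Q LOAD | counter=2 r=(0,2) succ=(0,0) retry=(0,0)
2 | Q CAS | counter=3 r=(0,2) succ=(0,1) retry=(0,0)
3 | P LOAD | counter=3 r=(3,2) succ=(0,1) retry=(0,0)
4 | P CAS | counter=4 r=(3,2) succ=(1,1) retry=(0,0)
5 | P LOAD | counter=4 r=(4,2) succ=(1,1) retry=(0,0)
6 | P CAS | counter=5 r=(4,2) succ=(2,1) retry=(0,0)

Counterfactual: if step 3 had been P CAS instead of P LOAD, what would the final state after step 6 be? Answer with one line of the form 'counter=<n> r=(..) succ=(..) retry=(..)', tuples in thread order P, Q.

(re-executing from step 3 with the substitution; state before step 3: counter=3 r=(0,2) succ=(0,1) retry=(0,0))
3 | P CAS | counter=3 r=(0,2) succ=(0,1) retry=(1,0)
4 | P CAS | counter=3 r=(0,2) succ=(0,1) retry=(2,0)
5 | P LOAD | counter=3 r=(3,2) succ=(0,1) retry=(2,0)
6 | P CAS | counter=4 r=(3,2) succ=(1,1) retry=(2,0)

counter=4 r=(3,2) succ=(1,1) retry=(2,0)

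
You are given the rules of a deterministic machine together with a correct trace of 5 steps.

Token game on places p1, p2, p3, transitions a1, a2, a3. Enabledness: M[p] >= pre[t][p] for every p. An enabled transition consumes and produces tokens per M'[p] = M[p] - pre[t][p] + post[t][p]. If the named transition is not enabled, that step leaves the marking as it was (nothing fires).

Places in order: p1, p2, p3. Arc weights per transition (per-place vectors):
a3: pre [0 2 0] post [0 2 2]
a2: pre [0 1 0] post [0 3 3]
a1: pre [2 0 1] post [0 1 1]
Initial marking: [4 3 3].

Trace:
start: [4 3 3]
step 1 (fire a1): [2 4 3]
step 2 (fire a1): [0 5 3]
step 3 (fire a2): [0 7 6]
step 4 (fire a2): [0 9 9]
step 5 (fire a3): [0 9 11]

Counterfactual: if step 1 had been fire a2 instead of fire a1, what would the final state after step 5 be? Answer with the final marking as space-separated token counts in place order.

2 10 14

(re-executing from step 1 with the substitution; state before step 1: [4 3 3])
step 1 (fire a2): [4 5 6]
step 2 (fire a1): [2 6 6]
step 3 (fire a2): [2 8 9]
step 4 (fire a2): [2 10 12]
step 5 (fire a3): [2 10 14]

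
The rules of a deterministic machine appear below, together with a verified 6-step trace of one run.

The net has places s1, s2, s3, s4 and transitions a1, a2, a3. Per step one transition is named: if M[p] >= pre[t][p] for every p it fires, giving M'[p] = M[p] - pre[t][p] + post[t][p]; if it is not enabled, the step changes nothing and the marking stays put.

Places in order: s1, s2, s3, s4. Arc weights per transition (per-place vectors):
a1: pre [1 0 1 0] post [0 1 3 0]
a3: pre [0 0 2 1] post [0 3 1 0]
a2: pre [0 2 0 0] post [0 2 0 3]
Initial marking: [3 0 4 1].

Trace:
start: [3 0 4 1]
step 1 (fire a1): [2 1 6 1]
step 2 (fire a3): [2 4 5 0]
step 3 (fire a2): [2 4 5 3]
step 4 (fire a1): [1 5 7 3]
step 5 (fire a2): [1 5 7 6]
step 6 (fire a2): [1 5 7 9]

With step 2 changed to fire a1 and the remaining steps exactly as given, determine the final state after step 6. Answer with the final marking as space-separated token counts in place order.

0 3 10 10

(re-executing from step 2 with the substitution; state before step 2: [2 1 6 1])
step 2 (fire a1): [1 2 8 1]
step 3 (fire a2): [1 2 8 4]
step 4 (fire a1): [0 3 10 4]
step 5 (fire a2): [0 3 10 7]
step 6 (fire a2): [0 3 10 10]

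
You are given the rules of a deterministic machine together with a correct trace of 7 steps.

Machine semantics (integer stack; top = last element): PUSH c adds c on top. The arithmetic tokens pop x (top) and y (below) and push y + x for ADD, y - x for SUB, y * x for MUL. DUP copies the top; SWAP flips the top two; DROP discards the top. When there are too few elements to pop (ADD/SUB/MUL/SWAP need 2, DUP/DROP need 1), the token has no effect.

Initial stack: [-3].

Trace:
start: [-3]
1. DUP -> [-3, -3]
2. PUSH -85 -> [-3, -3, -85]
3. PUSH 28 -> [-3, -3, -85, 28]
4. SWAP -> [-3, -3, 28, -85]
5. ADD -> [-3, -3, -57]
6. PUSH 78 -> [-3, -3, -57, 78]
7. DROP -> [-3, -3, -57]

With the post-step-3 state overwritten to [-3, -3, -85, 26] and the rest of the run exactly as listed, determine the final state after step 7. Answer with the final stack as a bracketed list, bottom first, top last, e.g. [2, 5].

[-3, -3, -59]

state after step 3 := [-3, -3, -85, 26]
4. SWAP -> [-3, -3, 26, -85]
5. ADD -> [-3, -3, -59]
6. PUSH 78 -> [-3, -3, -59, 78]
7. DROP -> [-3, -3, -59]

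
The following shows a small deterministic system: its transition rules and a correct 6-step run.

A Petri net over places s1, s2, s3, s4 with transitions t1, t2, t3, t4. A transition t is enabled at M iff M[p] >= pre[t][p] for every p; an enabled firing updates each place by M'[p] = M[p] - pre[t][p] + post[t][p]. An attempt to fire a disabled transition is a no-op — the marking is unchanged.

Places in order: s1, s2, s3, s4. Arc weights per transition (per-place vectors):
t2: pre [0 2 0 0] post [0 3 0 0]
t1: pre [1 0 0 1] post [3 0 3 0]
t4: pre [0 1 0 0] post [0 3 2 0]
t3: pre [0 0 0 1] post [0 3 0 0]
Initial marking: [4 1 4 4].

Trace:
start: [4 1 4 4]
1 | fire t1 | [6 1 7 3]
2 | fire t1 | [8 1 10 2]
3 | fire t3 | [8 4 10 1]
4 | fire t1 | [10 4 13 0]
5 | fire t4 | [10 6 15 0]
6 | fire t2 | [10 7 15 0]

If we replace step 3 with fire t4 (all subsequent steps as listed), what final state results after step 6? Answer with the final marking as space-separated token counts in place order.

(re-executing from step 3 with the substitution; state before step 3: [8 1 10 2])
3 | fire t4 | [8 3 12 2]
4 | fire t1 | [10 3 15 1]
5 | fire t4 | [10 5 17 1]
6 | fire t2 | [10 6 17 1]

10 6 17 1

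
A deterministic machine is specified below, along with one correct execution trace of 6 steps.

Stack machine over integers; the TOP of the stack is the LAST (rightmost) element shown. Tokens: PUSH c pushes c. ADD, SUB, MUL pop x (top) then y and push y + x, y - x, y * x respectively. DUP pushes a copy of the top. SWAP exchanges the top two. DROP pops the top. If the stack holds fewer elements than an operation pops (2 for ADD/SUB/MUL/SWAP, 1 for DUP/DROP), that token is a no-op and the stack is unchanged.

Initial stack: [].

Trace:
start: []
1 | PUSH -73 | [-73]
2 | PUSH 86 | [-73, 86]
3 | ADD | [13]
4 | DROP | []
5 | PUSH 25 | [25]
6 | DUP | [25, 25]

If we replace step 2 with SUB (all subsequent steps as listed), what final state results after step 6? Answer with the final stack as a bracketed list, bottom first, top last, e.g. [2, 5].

(re-executing from step 2 with the substitution; state before step 2: [-73])
2 | SUB | [-73]
3 | ADD | [-73]
4 | DROP | []
5 | PUSH 25 | [25]
6 | DUP | [25, 25]

[25, 25]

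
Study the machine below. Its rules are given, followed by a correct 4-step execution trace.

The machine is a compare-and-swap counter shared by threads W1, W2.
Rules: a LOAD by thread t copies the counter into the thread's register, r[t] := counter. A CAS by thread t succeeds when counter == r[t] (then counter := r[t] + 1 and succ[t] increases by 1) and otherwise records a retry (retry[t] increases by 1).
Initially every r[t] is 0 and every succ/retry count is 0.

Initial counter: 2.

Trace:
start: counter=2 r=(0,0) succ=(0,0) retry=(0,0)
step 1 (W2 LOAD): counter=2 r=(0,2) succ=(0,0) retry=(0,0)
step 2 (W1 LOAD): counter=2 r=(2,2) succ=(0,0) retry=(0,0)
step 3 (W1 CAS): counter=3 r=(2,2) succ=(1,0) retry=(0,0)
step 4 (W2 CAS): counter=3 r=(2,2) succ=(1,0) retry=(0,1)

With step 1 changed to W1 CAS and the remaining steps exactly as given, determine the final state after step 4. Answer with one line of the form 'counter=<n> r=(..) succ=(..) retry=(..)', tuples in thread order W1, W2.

(re-executing from step 1 with the substitution; state before step 1: counter=2 r=(0,0) succ=(0,0) retry=(0,0))
step 1 (W1 CAS): counter=2 r=(0,0) succ=(0,0) retry=(1,0)
step 2 (W1 LOAD): counter=2 r=(2,0) succ=(0,0) retry=(1,0)
step 3 (W1 CAS): counter=3 r=(2,0) succ=(1,0) retry=(1,0)
step 4 (W2 CAS): counter=3 r=(2,0) succ=(1,0) retry=(1,1)

counter=3 r=(2,0) succ=(1,0) retry=(1,1)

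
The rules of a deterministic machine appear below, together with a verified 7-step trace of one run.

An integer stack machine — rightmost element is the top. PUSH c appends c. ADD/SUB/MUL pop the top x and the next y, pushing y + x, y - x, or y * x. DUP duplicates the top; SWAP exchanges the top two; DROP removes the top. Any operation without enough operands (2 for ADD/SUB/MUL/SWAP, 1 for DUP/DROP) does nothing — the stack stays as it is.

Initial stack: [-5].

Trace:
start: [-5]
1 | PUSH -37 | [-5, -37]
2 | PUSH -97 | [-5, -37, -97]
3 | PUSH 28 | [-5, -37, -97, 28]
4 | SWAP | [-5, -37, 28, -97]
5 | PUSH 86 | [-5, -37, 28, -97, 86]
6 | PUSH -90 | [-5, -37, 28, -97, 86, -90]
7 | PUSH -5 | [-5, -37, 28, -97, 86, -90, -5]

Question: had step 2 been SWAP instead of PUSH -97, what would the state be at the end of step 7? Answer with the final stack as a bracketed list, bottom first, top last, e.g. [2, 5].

[-37, 28, -5, 86, -90, -5]

(re-executing from step 2 with the substitution; state before step 2: [-5, -37])
2 | SWAP | [-37, -5]
3 | PUSH 28 | [-37, -5, 28]
4 | SWAP | [-37, 28, -5]
5 | PUSH 86 | [-37, 28, -5, 86]
6 | PUSH -90 | [-37, 28, -5, 86, -90]
7 | PUSH -5 | [-37, 28, -5, 86, -90, -5]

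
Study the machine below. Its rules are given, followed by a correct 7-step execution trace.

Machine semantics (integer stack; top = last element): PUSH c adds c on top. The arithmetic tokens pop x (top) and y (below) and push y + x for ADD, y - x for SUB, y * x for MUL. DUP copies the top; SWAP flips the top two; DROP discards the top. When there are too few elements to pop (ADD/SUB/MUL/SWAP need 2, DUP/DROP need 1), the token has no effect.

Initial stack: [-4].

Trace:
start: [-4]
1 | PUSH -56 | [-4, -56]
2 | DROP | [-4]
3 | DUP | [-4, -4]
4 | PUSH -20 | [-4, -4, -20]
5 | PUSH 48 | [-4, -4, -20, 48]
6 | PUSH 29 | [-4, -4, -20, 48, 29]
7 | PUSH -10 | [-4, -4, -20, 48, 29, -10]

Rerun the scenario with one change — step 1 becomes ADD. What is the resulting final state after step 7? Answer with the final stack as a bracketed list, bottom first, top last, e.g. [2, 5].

[-20, 48, 29, -10]

(re-executing from step 1 with the substitution; state before step 1: [-4])
1 | ADD | [-4]
2 | DROP | []
3 | DUP | []
4 | PUSH -20 | [-20]
5 | PUSH 48 | [-20, 48]
6 | PUSH 29 | [-20, 48, 29]
7 | PUSH -10 | [-20, 48, 29, -10]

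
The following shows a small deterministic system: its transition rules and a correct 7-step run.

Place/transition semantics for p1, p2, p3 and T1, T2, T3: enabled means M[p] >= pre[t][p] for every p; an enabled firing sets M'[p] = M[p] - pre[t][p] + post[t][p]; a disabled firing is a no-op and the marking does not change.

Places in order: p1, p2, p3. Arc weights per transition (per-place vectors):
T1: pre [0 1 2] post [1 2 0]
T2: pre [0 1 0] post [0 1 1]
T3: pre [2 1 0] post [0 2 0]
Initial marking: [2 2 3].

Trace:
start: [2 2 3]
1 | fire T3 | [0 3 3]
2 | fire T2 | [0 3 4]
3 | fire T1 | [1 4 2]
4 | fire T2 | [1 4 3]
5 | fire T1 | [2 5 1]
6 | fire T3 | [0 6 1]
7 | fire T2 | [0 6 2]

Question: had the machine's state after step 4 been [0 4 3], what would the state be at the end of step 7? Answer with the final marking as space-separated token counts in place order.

1 5 2

state after step 4 := [0 4 3]
5 | fire T1 | [1 5 1]
6 | fire T3 | [1 5 1]
7 | fire T2 | [1 5 2]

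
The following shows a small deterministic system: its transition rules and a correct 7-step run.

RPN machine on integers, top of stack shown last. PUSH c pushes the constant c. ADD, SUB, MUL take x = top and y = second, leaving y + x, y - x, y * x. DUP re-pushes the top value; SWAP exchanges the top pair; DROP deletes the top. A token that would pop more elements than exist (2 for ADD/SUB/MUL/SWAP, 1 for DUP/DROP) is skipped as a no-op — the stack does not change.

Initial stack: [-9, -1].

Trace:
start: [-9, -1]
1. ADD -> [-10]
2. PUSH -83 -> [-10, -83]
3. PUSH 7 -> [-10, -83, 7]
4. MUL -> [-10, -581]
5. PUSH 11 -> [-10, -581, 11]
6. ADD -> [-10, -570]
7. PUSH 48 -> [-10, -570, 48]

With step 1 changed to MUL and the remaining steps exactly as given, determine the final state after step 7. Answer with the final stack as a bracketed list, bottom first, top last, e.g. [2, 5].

(re-executing from step 1 with the substitution; state before step 1: [-9, -1])
1. MUL -> [9]
2. PUSH -83 -> [9, -83]
3. PUSH 7 -> [9, -83, 7]
4. MUL -> [9, -581]
5. PUSH 11 -> [9, -581, 11]
6. ADD -> [9, -570]
7. PUSH 48 -> [9, -570, 48]

[9, -570, 48]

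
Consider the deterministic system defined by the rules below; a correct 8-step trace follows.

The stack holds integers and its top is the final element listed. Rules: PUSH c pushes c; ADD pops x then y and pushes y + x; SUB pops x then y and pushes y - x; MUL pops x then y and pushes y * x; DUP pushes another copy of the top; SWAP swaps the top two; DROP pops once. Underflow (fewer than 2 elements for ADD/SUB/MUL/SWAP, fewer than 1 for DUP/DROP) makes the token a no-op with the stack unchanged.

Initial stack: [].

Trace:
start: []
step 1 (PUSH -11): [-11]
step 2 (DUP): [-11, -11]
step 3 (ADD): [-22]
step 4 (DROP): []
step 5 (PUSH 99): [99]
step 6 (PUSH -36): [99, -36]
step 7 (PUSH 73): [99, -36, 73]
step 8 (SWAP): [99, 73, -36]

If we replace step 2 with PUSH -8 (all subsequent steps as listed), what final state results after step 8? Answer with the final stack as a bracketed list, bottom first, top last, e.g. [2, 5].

[99, 73, -36]

(re-executing from step 2 with the substitution; state before step 2: [-11])
step 2 (PUSH -8): [-11, -8]
step 3 (ADD): [-19]
step 4 (DROP): []
step 5 (PUSH 99): [99]
step 6 (PUSH -36): [99, -36]
step 7 (PUSH 73): [99, -36, 73]
step 8 (SWAP): [99, 73, -36]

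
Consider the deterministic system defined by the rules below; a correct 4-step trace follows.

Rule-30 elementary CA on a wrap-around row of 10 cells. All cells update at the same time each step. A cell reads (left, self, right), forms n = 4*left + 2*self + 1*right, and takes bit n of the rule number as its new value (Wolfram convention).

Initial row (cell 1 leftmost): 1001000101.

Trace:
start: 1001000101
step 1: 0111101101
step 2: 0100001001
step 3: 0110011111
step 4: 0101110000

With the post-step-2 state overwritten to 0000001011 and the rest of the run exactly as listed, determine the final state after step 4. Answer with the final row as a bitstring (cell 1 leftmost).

state after step 2 := 0000001011
step 3: 1000011010
step 4: 1100110010

1100110010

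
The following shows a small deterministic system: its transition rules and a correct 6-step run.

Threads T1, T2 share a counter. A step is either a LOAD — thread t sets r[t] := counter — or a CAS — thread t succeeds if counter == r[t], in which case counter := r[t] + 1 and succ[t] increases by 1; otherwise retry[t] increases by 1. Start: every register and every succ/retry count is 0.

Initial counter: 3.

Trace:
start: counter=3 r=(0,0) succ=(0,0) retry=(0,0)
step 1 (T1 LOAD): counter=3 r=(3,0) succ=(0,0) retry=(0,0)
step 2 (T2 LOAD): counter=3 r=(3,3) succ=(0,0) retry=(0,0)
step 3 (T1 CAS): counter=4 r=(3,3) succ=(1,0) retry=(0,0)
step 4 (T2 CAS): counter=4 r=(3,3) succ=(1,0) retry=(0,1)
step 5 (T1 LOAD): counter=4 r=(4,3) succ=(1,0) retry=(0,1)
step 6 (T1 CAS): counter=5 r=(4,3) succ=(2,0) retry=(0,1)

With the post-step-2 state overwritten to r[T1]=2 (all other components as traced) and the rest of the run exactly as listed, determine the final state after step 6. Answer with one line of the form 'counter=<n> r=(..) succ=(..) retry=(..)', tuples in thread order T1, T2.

state after step 2 := counter=3 r=(2,3) succ=(0,0) retry=(0,0)
step 3 (T1 CAS): counter=3 r=(2,3) succ=(0,0) retry=(1,0)
step 4 (T2 CAS): counter=4 r=(2,3) succ=(0,1) retry=(1,0)
step 5 (T1 LOAD): counter=4 r=(4,3) succ=(0,1) retry=(1,0)
step 6 (T1 CAS): counter=5 r=(4,3) succ=(1,1) retry=(1,0)

counter=5 r=(4,3) succ=(1,1) retry=(1,0)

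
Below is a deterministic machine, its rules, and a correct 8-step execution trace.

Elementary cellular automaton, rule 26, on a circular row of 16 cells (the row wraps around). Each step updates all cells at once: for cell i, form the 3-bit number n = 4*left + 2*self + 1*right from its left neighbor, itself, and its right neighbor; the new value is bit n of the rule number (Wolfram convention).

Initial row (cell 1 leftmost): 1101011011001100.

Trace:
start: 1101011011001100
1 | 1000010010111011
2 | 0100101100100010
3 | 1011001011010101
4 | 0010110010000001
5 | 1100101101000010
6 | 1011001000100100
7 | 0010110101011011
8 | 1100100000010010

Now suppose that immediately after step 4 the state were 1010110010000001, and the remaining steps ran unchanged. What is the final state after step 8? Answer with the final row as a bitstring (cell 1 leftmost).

state after step 4 := 1010110010000001
5 | 0000101101000011
6 | 1001001000100110
7 | 0110110101011100
8 | 1100100000010010

1100100000010010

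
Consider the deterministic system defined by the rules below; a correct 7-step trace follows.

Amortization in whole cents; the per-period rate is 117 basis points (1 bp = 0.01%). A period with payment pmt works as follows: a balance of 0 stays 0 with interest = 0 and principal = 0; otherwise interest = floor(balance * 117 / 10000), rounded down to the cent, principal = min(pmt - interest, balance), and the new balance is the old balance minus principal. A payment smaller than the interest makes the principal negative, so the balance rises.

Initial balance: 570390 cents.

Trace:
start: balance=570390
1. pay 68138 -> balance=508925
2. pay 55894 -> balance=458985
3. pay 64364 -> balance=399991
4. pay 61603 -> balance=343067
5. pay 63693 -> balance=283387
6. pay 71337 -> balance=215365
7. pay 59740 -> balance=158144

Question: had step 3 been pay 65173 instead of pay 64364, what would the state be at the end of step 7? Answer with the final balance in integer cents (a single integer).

(re-executing from step 3 with the substitution; state before step 3: balance=458985)
3. pay 65173 -> balance=399182
4. pay 61603 -> balance=342249
5. pay 63693 -> balance=282560
6. pay 71337 -> balance=214528
7. pay 59740 -> balance=157297

157297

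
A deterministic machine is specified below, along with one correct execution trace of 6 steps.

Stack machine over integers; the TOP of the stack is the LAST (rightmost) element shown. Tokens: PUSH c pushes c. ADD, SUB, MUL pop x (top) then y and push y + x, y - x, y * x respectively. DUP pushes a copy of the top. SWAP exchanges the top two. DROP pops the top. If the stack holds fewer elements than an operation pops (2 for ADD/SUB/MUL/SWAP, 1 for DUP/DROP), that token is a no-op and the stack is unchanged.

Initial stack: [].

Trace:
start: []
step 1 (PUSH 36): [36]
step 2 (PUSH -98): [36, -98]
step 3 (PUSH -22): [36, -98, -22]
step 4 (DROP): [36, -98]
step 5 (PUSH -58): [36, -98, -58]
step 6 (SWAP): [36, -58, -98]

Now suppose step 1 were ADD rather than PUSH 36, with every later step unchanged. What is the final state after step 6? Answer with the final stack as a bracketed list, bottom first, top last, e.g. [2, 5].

[-58, -98]

(re-executing from step 1 with the substitution; state before step 1: [])
step 1 (ADD): []
step 2 (PUSH -98): [-98]
step 3 (PUSH -22): [-98, -22]
step 4 (DROP): [-98]
step 5 (PUSH -58): [-98, -58]
step 6 (SWAP): [-58, -98]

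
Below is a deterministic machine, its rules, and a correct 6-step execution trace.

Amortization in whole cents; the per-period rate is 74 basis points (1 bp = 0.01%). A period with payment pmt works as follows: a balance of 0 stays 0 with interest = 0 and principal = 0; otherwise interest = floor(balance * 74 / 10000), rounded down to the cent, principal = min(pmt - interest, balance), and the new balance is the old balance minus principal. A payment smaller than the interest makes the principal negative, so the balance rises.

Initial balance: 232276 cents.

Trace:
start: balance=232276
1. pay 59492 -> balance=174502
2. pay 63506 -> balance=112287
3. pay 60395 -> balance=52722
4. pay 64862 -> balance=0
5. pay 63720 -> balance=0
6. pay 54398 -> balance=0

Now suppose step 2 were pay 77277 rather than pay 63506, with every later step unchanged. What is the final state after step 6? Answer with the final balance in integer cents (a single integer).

(re-executing from step 2 with the substitution; state before step 2: balance=174502)
2. pay 77277 -> balance=98516
3. pay 60395 -> balance=38850
4. pay 64862 -> balance=0
5. pay 63720 -> balance=0
6. pay 54398 -> balance=0

0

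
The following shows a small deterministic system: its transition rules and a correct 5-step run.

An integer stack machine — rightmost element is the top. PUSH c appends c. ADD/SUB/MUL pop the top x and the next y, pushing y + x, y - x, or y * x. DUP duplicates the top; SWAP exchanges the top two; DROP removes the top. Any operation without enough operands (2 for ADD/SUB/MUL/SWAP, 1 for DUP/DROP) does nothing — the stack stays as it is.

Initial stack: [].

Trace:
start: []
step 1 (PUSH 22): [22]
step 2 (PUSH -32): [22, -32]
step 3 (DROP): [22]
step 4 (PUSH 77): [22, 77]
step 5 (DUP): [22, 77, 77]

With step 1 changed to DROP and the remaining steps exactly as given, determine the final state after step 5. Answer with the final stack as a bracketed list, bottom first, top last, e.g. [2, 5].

[77, 77]

(re-executing from step 1 with the substitution; state before step 1: [])
step 1 (DROP): []
step 2 (PUSH -32): [-32]
step 3 (DROP): []
step 4 (PUSH 77): [77]
step 5 (DUP): [77, 77]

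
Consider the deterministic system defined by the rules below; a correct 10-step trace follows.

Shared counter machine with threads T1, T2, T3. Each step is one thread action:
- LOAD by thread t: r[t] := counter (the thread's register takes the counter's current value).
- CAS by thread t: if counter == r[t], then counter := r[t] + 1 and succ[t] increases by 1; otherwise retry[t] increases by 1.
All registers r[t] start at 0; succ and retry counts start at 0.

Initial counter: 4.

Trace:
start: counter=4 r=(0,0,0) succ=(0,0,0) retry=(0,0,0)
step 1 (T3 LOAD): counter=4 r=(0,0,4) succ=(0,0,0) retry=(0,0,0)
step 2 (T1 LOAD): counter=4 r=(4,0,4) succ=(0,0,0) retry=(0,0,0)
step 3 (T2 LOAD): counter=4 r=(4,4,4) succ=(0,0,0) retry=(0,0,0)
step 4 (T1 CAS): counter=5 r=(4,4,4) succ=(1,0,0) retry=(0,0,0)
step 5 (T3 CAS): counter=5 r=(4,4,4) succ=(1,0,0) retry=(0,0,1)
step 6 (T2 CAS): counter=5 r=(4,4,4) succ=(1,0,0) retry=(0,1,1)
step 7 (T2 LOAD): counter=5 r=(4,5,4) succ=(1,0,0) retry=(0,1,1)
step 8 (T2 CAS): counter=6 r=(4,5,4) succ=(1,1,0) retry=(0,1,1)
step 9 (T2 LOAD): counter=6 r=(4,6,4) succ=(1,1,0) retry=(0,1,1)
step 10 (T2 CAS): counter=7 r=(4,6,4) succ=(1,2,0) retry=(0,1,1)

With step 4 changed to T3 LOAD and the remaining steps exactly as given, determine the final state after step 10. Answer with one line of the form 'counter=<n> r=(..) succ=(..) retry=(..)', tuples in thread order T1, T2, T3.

counter=7 r=(4,6,4) succ=(0,2,1) retry=(0,1,0)

(re-executing from step 4 with the substitution; state before step 4: counter=4 r=(4,4,4) succ=(0,0,0) retry=(0,0,0))
step 4 (T3 LOAD): counter=4 r=(4,4,4) succ=(0,0,0) retry=(0,0,0)
step 5 (T3 CAS): counter=5 r=(4,4,4) succ=(0,0,1) retry=(0,0,0)
step 6 (T2 CAS): counter=5 r=(4,4,4) succ=(0,0,1) retry=(0,1,0)
step 7 (T2 LOAD): counter=5 r=(4,5,4) succ=(0,0,1) retry=(0,1,0)
step 8 (T2 CAS): counter=6 r=(4,5,4) succ=(0,1,1) retry=(0,1,0)
step 9 (T2 LOAD): counter=6 r=(4,6,4) succ=(0,1,1) retry=(0,1,0)
step 10 (T2 CAS): counter=7 r=(4,6,4) succ=(0,2,1) retry=(0,1,0)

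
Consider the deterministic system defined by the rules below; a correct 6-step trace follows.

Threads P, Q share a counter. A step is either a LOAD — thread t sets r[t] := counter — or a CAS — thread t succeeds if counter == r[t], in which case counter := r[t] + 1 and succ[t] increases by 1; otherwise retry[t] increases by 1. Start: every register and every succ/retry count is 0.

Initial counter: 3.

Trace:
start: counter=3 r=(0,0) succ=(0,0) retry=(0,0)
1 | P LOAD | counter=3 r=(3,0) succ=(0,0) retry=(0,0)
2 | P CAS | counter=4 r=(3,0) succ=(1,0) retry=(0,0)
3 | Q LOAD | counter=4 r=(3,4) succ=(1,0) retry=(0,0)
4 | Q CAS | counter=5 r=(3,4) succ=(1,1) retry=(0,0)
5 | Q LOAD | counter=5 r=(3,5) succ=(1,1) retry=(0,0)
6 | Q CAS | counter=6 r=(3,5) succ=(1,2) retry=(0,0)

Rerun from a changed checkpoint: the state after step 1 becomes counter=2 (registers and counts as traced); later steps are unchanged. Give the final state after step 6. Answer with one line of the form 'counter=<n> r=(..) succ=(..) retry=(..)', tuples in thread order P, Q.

counter=4 r=(3,3) succ=(0,2) retry=(1,0)

state after step 1 := counter=2 r=(3,0) succ=(0,0) retry=(0,0)
2 | P CAS | counter=2 r=(3,0) succ=(0,0) retry=(1,0)
3 | Q LOAD | counter=2 r=(3,2) succ=(0,0) retry=(1,0)
4 | Q CAS | counter=3 r=(3,2) succ=(0,1) retry=(1,0)
5 | Q LOAD | counter=3 r=(3,3) succ=(0,1) retry=(1,0)
6 | Q CAS | counter=4 r=(3,3) succ=(0,2) retry=(1,0)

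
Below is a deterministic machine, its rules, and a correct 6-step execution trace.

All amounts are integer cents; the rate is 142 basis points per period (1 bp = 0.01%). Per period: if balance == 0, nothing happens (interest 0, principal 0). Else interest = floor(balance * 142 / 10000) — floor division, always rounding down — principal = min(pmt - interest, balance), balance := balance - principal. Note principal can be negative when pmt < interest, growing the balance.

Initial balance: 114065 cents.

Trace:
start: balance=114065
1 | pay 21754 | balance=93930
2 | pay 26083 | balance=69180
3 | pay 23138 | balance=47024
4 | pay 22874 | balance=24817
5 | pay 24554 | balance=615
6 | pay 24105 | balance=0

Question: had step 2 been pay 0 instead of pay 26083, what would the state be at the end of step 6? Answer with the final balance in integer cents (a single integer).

4115

(re-executing from step 2 with the substitution; state before step 2: balance=93930)
2 | pay 0 | balance=95263
3 | pay 23138 | balance=73477
4 | pay 22874 | balance=51646
5 | pay 24554 | balance=27825
6 | pay 24105 | balance=4115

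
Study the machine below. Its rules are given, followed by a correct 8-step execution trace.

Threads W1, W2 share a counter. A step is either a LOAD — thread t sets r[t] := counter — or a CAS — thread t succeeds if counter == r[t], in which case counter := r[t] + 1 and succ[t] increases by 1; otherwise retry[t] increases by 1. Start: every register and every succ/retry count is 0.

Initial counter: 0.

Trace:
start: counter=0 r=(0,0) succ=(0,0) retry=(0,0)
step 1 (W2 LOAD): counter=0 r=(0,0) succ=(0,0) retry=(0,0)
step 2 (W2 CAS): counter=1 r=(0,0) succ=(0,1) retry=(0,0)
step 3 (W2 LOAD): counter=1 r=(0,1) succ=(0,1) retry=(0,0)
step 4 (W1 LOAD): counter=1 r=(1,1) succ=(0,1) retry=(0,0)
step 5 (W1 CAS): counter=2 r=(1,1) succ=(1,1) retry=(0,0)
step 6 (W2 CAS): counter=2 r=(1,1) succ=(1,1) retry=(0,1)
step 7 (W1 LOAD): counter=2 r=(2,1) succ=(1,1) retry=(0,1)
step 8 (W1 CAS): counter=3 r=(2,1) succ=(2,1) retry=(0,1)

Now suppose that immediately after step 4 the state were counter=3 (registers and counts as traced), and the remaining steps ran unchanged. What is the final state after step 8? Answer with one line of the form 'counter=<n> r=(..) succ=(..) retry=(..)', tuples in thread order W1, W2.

counter=4 r=(3,1) succ=(1,1) retry=(1,1)

state after step 4 := counter=3 r=(1,1) succ=(0,1) retry=(0,0)
step 5 (W1 CAS): counter=3 r=(1,1) succ=(0,1) retry=(1,0)
step 6 (W2 CAS): counter=3 r=(1,1) succ=(0,1) retry=(1,1)
step 7 (W1 LOAD): counter=3 r=(3,1) succ=(0,1) retry=(1,1)
step 8 (W1 CAS): counter=4 r=(3,1) succ=(1,1) retry=(1,1)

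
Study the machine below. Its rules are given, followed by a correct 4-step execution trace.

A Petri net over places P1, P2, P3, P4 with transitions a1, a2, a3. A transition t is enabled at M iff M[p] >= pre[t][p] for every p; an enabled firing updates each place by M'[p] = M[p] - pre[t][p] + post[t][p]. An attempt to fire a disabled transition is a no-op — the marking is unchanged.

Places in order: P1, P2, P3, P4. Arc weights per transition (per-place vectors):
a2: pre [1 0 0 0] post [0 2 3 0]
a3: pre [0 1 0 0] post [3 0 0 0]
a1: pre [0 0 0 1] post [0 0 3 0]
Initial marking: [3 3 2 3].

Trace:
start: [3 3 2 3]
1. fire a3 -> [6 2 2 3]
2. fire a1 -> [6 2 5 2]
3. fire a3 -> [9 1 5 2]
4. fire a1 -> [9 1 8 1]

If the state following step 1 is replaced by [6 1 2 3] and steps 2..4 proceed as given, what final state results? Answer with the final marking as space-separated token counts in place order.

state after step 1 := [6 1 2 3]
2. fire a1 -> [6 1 5 2]
3. fire a3 -> [9 0 5 2]
4. fire a1 -> [9 0 8 1]

9 0 8 1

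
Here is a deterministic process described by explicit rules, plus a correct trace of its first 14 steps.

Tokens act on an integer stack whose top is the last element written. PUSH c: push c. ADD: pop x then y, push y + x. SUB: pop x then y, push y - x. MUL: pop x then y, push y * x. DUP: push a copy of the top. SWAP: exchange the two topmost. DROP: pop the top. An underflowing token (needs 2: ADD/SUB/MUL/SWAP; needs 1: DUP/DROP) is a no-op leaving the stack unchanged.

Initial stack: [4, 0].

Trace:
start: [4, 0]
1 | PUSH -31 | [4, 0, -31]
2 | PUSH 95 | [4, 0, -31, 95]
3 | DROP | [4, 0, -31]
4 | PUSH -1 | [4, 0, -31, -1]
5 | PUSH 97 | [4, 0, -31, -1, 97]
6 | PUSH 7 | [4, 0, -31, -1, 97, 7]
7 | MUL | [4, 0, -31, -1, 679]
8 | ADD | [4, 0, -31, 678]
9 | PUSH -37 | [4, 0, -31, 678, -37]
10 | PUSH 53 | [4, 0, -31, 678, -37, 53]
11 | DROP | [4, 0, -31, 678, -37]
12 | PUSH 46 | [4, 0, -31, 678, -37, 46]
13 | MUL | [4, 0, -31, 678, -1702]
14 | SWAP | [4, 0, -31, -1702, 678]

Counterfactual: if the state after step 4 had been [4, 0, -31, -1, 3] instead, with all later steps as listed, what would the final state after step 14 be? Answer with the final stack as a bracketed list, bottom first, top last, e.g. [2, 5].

state after step 4 := [4, 0, -31, -1, 3]
5 | PUSH 97 | [4, 0, -31, -1, 3, 97]
6 | PUSH 7 | [4, 0, -31, -1, 3, 97, 7]
7 | MUL | [4, 0, -31, -1, 3, 679]
8 | ADD | [4, 0, -31, -1, 682]
9 | PUSH -37 | [4, 0, -31, -1, 682, -37]
10 | PUSH 53 | [4, 0, -31, -1, 682, -37, 53]
11 | DROP | [4, 0, -31, -1, 682, -37]
12 | PUSH 46 | [4, 0, -31, -1, 682, -37, 46]
13 | MUL | [4, 0, -31, -1, 682, -1702]
14 | SWAP | [4, 0, -31, -1, -1702, 682]

[4, 0, -31, -1, -1702, 682]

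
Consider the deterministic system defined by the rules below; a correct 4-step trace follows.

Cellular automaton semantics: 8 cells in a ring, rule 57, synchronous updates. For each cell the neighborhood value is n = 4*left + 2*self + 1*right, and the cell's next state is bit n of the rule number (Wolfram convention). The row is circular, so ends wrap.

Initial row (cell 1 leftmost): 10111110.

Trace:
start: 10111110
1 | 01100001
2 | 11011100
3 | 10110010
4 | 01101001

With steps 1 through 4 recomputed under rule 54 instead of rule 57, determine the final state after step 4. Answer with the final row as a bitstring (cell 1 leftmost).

(re-executing steps 1..4 under rule 54; state before step 1: 10111110)
1 | 11000001
2 | 00100010
3 | 01110111
4 | 10001000

10001000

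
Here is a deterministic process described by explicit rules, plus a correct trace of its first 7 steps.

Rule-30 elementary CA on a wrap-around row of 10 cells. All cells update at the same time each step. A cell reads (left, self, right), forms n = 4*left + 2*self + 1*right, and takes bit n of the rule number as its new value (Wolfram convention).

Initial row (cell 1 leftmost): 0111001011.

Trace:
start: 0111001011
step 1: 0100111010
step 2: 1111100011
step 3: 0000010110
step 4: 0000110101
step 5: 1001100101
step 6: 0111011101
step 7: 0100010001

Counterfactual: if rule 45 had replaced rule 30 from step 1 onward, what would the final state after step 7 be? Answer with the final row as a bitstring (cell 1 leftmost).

0111011100

(re-executing steps 1..7 under rule 45; state before step 1: 0111001011)
step 1: 1100001110
step 2: 1001101001
step 3: 0001011001
step 4: 0101110001
step 5: 1111000101
step 6: 0000010111
step 7: 0111011100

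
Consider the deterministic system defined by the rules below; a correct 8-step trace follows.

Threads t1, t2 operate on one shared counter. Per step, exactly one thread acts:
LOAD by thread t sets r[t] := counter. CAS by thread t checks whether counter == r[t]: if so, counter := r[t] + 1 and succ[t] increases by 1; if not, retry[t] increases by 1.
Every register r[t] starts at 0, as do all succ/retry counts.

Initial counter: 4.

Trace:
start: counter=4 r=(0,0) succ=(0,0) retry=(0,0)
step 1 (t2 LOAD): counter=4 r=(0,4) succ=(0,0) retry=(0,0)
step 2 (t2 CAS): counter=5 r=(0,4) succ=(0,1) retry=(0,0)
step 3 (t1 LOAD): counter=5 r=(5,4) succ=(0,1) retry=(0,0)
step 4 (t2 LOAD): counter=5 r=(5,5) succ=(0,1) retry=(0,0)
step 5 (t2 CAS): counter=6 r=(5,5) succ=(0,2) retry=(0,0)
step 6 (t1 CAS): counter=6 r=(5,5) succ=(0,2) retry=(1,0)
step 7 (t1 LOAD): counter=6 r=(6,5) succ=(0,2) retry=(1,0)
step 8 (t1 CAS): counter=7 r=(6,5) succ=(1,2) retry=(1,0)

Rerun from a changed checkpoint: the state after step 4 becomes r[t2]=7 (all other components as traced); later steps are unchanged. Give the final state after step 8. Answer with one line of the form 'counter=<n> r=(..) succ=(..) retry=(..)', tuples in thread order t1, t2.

counter=7 r=(6,7) succ=(2,1) retry=(0,1)

state after step 4 := counter=5 r=(5,7) succ=(0,1) retry=(0,0)
step 5 (t2 CAS): counter=5 r=(5,7) succ=(0,1) retry=(0,1)
step 6 (t1 CAS): counter=6 r=(5,7) succ=(1,1) retry=(0,1)
step 7 (t1 LOAD): counter=6 r=(6,7) succ=(1,1) retry=(0,1)
step 8 (t1 CAS): counter=7 r=(6,7) succ=(2,1) retry=(0,1)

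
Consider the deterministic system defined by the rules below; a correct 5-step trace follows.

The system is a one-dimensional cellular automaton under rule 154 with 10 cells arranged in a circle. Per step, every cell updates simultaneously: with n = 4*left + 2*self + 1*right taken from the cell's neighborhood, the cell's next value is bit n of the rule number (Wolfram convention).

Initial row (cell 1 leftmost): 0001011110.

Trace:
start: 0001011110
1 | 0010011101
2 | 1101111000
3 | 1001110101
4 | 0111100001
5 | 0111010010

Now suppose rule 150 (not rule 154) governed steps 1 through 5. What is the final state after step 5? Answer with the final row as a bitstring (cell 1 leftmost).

1101010010

(re-executing steps 1..5 under rule 150; state before step 1: 0001011110)
1 | 0011001101
2 | 1100110001
3 | 1011001010
4 | 1000111010
5 | 1101010010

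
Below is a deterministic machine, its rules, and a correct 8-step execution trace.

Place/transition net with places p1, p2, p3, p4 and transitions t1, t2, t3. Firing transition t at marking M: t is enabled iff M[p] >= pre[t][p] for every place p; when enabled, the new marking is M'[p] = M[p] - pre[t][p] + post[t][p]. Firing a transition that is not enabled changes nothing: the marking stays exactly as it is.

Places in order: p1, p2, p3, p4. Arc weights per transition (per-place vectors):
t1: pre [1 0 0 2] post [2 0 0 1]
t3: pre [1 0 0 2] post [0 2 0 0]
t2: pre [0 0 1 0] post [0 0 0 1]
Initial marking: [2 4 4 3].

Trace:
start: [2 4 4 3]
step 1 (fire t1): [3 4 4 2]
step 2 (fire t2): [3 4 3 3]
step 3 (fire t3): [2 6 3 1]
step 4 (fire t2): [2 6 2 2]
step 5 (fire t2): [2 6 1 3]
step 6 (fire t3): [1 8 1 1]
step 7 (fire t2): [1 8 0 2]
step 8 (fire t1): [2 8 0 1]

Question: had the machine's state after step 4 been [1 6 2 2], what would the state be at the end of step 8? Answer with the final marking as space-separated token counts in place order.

0 8 0 2

state after step 4 := [1 6 2 2]
step 5 (fire t2): [1 6 1 3]
step 6 (fire t3): [0 8 1 1]
step 7 (fire t2): [0 8 0 2]
step 8 (fire t1): [0 8 0 2]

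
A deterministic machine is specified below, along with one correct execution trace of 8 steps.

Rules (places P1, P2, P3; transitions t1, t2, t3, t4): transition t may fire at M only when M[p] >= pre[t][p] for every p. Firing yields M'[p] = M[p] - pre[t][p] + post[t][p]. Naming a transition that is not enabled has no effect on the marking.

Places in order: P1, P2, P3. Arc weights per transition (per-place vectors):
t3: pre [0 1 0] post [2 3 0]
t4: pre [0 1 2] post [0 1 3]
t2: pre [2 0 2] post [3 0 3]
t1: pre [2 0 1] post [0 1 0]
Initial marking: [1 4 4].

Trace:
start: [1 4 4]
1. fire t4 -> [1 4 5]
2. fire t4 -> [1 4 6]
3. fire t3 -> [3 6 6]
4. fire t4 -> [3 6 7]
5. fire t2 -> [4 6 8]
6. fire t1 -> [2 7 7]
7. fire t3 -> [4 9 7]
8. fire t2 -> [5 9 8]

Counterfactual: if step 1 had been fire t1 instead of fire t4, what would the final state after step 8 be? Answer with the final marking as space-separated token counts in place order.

5 9 7

(re-executing from step 1 with the substitution; state before step 1: [1 4 4])
1. fire t1 -> [1 4 4]
2. fire t4 -> [1 4 5]
3. fire t3 -> [3 6 5]
4. fire t4 -> [3 6 6]
5. fire t2 -> [4 6 7]
6. fire t1 -> [2 7 6]
7. fire t3 -> [4 9 6]
8. fire t2 -> [5 9 7]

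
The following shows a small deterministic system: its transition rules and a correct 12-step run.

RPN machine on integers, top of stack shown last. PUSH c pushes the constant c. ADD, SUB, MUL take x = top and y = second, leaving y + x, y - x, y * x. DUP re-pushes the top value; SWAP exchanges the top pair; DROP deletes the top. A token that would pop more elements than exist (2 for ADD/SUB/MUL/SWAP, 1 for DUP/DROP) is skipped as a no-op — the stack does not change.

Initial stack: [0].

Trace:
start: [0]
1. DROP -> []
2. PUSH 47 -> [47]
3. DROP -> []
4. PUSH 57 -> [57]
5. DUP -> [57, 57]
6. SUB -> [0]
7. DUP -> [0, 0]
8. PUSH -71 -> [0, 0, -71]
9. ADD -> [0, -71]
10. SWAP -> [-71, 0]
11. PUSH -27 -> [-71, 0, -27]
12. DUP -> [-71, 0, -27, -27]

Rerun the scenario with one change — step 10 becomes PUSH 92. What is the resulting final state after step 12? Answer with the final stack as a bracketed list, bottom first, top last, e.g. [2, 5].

[0, -71, 92, -27, -27]

(re-executing from step 10 with the substitution; state before step 10: [0, -71])
10. PUSH 92 -> [0, -71, 92]
11. PUSH -27 -> [0, -71, 92, -27]
12. DUP -> [0, -71, 92, -27, -27]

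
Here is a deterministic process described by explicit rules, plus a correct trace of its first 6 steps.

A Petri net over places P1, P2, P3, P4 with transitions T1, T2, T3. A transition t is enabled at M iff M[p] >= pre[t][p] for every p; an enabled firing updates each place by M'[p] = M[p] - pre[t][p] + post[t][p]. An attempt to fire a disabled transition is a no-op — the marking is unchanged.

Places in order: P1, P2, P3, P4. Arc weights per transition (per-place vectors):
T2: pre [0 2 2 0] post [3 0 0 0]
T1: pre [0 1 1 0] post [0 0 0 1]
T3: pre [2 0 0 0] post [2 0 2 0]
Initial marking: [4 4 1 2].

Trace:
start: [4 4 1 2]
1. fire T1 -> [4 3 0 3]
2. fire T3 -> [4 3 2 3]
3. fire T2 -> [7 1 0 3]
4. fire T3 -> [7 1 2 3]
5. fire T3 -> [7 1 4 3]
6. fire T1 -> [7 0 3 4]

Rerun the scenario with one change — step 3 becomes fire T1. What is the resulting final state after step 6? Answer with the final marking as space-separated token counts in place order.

(re-executing from step 3 with the substitution; state before step 3: [4 3 2 3])
3. fire T1 -> [4 2 1 4]
4. fire T3 -> [4 2 3 4]
5. fire T3 -> [4 2 5 4]
6. fire T1 -> [4 1 4 5]

4 1 4 5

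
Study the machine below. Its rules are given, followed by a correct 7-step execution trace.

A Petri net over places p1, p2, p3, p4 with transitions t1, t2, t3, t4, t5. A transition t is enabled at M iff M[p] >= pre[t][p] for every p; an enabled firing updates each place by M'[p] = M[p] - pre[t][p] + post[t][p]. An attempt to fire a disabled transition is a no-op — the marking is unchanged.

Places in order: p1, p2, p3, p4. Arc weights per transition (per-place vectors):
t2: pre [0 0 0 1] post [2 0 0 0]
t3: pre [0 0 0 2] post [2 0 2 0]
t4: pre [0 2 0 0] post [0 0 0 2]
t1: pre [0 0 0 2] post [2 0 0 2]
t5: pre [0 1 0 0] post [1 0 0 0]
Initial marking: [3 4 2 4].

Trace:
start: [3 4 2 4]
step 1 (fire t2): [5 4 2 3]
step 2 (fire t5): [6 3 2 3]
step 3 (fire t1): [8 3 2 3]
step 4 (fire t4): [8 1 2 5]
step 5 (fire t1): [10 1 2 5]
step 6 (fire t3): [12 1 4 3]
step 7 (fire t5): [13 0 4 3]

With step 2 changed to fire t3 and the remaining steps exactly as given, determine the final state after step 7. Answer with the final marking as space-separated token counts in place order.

(re-executing from step 2 with the substitution; state before step 2: [5 4 2 3])
step 2 (fire t3): [7 4 4 1]
step 3 (fire t1): [7 4 4 1]
step 4 (fire t4): [7 2 4 3]
step 5 (fire t1): [9 2 4 3]
step 6 (fire t3): [11 2 6 1]
step 7 (fire t5): [12 1 6 1]

12 1 6 1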